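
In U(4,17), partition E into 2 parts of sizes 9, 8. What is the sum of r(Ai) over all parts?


r(Ai) = min(|Ai|, 4) for each part.
Sum = min(9,4) + min(8,4)
    = 4 + 4
    = 8.

8


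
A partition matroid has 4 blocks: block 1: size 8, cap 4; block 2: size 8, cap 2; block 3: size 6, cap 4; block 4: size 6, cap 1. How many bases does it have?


A basis picks exactly ci elements from block i.
Number of bases = product of C(|Si|, ci).
= C(8,4) * C(8,2) * C(6,4) * C(6,1)
= 70 * 28 * 15 * 6
= 176400.

176400


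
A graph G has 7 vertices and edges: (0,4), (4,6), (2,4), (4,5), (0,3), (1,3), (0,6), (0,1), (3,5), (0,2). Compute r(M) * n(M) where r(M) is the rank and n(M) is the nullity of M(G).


r(M) = |V| - c = 7 - 1 = 6.
nullity = |E| - r(M) = 10 - 6 = 4.
Product = 6 * 4 = 24.

24


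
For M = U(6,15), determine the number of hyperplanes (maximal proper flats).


Hyperplanes of U(6,15) are flats of rank 5.
In a uniform matroid, these are exactly the (5)-element subsets.
Count = C(15,5) = 3003.

3003


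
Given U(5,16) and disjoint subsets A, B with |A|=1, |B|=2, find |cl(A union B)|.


|A union B| = 1 + 2 = 3 (disjoint).
In U(5,16), cl(S) = S if |S| < 5, else cl(S) = E.
Since 3 < 5, cl(A union B) = A union B.
|cl(A union B)| = 3.

3


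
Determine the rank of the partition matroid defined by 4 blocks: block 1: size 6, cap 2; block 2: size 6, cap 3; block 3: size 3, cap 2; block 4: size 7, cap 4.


Rank of a partition matroid = sum of min(|Si|, ci) for each block.
= min(6,2) + min(6,3) + min(3,2) + min(7,4)
= 2 + 3 + 2 + 4
= 11.

11


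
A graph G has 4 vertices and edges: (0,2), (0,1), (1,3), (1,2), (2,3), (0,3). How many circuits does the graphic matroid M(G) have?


A circuit in a graphic matroid = edge set of a simple cycle.
G has 4 vertices and 6 edges.
Enumerating all minimal edge subsets forming cycles...
Total circuits found: 7.

7


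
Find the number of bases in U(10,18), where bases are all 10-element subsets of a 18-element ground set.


Bases of U(10,18) are all 10-element subsets of the 18-element ground set.
Number of bases = C(18,10).
(18 choose 10) = 43758.

43758


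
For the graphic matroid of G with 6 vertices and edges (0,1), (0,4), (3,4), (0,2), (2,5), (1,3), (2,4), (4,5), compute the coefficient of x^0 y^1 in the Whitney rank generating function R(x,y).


R(x,y) = sum over A in 2^E of x^(r(E)-r(A)) * y^(|A|-r(A)).
G has 6 vertices, 8 edges. r(E) = 5.
Enumerate all 2^8 = 256 subsets.
Count subsets with r(E)-r(A)=0 and |A|-r(A)=1: 24.

24


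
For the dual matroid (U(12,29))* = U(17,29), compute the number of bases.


The dual of U(r,n) is U(n-r, n) = U(17,29).
Bases of U(17,29) are all (17)-element subsets.
|B(M*)| = C(29,17) = 51895935.

51895935


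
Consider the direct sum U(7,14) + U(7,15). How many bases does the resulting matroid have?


Bases of a direct sum M1 + M2: |B| = |B(M1)| * |B(M2)|.
|B(U(7,14))| = C(14,7) = 3432.
|B(U(7,15))| = C(15,7) = 6435.
Total bases = 3432 * 6435 = 22084920.

22084920


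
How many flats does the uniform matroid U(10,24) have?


Flats of U(10,24): every subset of size < 10 is a flat, plus E itself.
Count = C(24,0) + C(24,1) + C(24,2) + C(24,3) + C(24,4) + C(24,5) + C(24,6) + C(24,7) + C(24,8) + C(24,9) + 1
     = 1 + 24 + 276 + 2024 + 10626 + 42504 + 134596 + 346104 + 735471 + 1307504 + 1
     = 2579131.

2579131


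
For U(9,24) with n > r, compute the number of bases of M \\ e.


Deleting e from U(9,24) gives U(9,23) since n > r.
Bases of U(9,23) = C(23,9) = 817190.

817190


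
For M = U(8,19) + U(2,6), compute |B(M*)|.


(M1+M2)* = M1* + M2*.
M1* = U(11,19), bases: C(19,11) = 75582.
M2* = U(4,6), bases: C(6,4) = 15.
|B(M*)| = 75582 * 15 = 1133730.

1133730


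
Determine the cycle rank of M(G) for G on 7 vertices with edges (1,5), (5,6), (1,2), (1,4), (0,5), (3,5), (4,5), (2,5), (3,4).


Cycle rank (nullity) = |E| - r(M) = |E| - (|V| - c).
|E| = 9, |V| = 7, c = 1.
Nullity = 9 - (7 - 1) = 9 - 6 = 3.

3


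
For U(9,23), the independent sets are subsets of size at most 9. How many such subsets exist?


Independent sets of U(9,23) are all subsets of size <= 9.
Count = (23 choose 0) + (23 choose 1) + (23 choose 2) + (23 choose 3) + (23 choose 4) + (23 choose 5) + (23 choose 6) + (23 choose 7) + (23 choose 8) + (23 choose 9)
     = 1 + 23 + 253 + 1771 + 8855 + 33649 + 100947 + 245157 + 490314 + 817190
     = 1698160.

1698160


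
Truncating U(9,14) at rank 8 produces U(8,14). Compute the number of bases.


Truncating U(9,14) to rank 8 gives U(8,14).
Bases of U(8,14) are all 8-element subsets of 14 elements.
Number of bases = C(14,8) = 14! / (8! * 6!) = 3003.

3003


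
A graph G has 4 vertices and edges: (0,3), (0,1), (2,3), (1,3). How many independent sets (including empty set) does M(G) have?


An independent set in a graphic matroid is an acyclic edge subset.
G has 4 vertices and 4 edges.
Enumerate all 2^4 = 16 subsets, checking for acyclicity.
Total independent sets = 14.

14


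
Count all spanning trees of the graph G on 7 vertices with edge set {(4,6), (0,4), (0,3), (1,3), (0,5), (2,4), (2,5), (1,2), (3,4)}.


By Kirchhoff's matrix tree theorem, the number of spanning trees equals
the determinant of any cofactor of the Laplacian matrix L.
G has 7 vertices and 9 edges.
Computing the (6 x 6) cofactor determinant gives 35.

35


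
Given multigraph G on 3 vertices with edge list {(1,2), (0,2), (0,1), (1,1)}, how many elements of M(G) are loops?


In a graphic matroid, a loop is a self-loop edge (u,u) with rank 0.
Examining all 4 edges for self-loops...
Self-loops found: (1,1)
Number of loops = 1.

1


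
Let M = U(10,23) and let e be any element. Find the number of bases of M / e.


Contracting e from U(10,23) gives U(9,22).
Bases of U(9,22) = (22 choose 9) = 497420.

497420


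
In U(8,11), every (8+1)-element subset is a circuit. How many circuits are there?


In U(8,11), circuits are the (9)-element subsets.
Any set of 9 elements is dependent, and removing any one element gives
an independent set of size 8, so it is a minimal dependent set.
Number of circuits = (11 choose 9) = 55.

55


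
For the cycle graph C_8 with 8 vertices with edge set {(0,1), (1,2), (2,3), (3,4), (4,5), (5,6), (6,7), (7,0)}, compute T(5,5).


T(C_8; x,y) = x + x^2 + ... + x^(7) + y.
T(5,5) = 5^1 + 5^2 + 5^3 + 5^4 + 5^5 + 5^6 + 5^7 + 5
= 5 + 25 + 125 + 625 + 3125 + 15625 + 78125 + 5
= 97660.

97660


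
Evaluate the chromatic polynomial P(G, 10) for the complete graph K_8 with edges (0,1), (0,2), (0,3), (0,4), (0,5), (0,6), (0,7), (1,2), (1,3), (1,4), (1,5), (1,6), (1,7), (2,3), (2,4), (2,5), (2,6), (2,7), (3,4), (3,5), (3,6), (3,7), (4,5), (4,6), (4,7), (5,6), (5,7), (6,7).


P(K_8, k) = k(k-1)(k-2)...(k-7).
P(10) = (10) * (9) * (8) * (7) * (6) * (5) * (4) * (3) = 1814400.

1814400


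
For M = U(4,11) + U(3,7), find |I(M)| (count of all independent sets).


For a direct sum, |I(M1+M2)| = |I(M1)| * |I(M2)|.
|I(U(4,11))| = sum C(11,k) for k=0..4 = 562.
|I(U(3,7))| = sum C(7,k) for k=0..3 = 64.
Total = 562 * 64 = 35968.

35968


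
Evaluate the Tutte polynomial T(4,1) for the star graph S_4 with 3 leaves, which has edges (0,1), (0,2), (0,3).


A star on 4 vertices is a tree with 3 edges.
T(x,y) = x^(3) for any tree.
T(4,1) = 4^3 = 64.

64


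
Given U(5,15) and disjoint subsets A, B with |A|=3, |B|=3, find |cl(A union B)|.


|A union B| = 3 + 3 = 6 (disjoint).
In U(5,15), cl(S) = S if |S| < 5, else cl(S) = E.
Since 6 >= 5, cl(A union B) = E.
|cl(A union B)| = 15.

15


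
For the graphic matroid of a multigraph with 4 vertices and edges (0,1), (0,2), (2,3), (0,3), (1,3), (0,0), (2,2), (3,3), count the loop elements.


In a graphic matroid, a loop is a self-loop edge (u,u) with rank 0.
Examining all 8 edges for self-loops...
Self-loops found: (0,0), (2,2), (3,3)
Number of loops = 3.

3


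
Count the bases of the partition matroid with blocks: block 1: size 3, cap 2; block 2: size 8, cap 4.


A basis picks exactly ci elements from block i.
Number of bases = product of C(|Si|, ci).
= C(3,2) * C(8,4)
= 3 * 70
= 210.

210


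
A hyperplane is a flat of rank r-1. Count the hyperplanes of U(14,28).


Hyperplanes of U(14,28) are flats of rank 13.
In a uniform matroid, these are exactly the (13)-element subsets.
Count = (28 choose 13) = 37442160.

37442160


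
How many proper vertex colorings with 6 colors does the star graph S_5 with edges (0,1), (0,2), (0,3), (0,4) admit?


P(tree, k) = k * (k-1)^(4) for any tree on 5 vertices.
P(6) = 6 * 5^4 = 6 * 625 = 3750.

3750


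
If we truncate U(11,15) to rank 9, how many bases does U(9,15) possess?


Truncating U(11,15) to rank 9 gives U(9,15).
Bases of U(9,15) are all 9-element subsets of 15 elements.
Number of bases = C(15,9) = 5005.

5005


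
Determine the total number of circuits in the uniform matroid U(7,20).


In U(7,20), circuits are the (8)-element subsets.
Any set of 8 elements is dependent, and removing any one element gives
an independent set of size 7, so it is a minimal dependent set.
Number of circuits = C(20,8) = 20! / (8! * 12!) = 125970.

125970


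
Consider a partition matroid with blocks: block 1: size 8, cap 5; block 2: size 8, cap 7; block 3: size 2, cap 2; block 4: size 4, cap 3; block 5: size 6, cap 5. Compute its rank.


Rank of a partition matroid = sum of min(|Si|, ci) for each block.
= min(8,5) + min(8,7) + min(2,2) + min(4,3) + min(6,5)
= 5 + 7 + 2 + 3 + 5
= 22.

22


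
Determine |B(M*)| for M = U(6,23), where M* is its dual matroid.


The dual of U(r,n) is U(n-r, n) = U(17,23).
Bases of U(17,23) are all (17)-element subsets.
|B(M*)| = C(23,17) = 23! / (17! * 6!) = 100947.

100947


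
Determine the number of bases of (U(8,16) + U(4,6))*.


(M1+M2)* = M1* + M2*.
M1* = U(8,16), bases: C(16,8) = 12870.
M2* = U(2,6), bases: C(6,2) = 15.
|B(M*)| = 12870 * 15 = 193050.

193050


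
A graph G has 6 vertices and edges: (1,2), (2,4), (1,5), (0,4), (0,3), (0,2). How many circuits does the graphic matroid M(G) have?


A circuit in a graphic matroid = edge set of a simple cycle.
G has 6 vertices and 6 edges.
Enumerating all minimal edge subsets forming cycles...
Total circuits found: 1.

1


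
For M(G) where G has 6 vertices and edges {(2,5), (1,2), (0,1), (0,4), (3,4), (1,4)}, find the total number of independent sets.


An independent set in a graphic matroid is an acyclic edge subset.
G has 6 vertices and 6 edges.
Enumerate all 2^6 = 64 subsets, checking for acyclicity.
Total independent sets = 56.

56


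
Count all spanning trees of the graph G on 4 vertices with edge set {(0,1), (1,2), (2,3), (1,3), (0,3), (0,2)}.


By Kirchhoff's matrix tree theorem, the number of spanning trees equals
the determinant of any cofactor of the Laplacian matrix L.
G has 4 vertices and 6 edges.
Computing the (3 x 3) cofactor determinant gives 16.

16


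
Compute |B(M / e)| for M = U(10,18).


Contracting e from U(10,18) gives U(9,17).
Bases of U(9,17) = C(17,9) = 24310.

24310


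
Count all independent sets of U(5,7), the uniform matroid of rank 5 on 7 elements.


Independent sets of U(5,7) are all subsets of size <= 5.
Count = C(7,0) + C(7,1) + C(7,2) + C(7,3) + C(7,4) + C(7,5)
     = 1 + 7 + 21 + 35 + 35 + 21
     = 120.

120


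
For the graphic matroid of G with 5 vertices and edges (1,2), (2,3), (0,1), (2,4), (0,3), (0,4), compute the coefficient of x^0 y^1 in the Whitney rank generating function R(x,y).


R(x,y) = sum over A in 2^E of x^(r(E)-r(A)) * y^(|A|-r(A)).
G has 5 vertices, 6 edges. r(E) = 4.
Enumerate all 2^6 = 64 subsets.
Count subsets with r(E)-r(A)=0 and |A|-r(A)=1: 6.

6


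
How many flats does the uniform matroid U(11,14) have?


Flats of U(11,14): every subset of size < 11 is a flat, plus E itself.
Count = (14 choose 0) + (14 choose 1) + (14 choose 2) + (14 choose 3) + (14 choose 4) + (14 choose 5) + (14 choose 6) + (14 choose 7) + (14 choose 8) + (14 choose 9) + (14 choose 10) + 1
     = 1 + 14 + 91 + 364 + 1001 + 2002 + 3003 + 3432 + 3003 + 2002 + 1001 + 1
     = 15915.

15915


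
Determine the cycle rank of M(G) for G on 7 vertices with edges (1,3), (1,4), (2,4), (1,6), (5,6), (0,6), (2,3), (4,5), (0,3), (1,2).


Cycle rank (nullity) = |E| - r(M) = |E| - (|V| - c).
|E| = 10, |V| = 7, c = 1.
Nullity = 10 - (7 - 1) = 10 - 6 = 4.

4


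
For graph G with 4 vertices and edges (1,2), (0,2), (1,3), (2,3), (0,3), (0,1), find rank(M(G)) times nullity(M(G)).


r(M) = |V| - c = 4 - 1 = 3.
nullity = |E| - r(M) = 6 - 3 = 3.
Product = 3 * 3 = 9.

9


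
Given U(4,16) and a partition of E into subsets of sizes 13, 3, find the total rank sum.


r(Ai) = min(|Ai|, 4) for each part.
Sum = min(13,4) + min(3,4)
    = 4 + 3
    = 7.

7


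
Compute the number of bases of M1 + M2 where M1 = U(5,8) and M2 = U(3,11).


Bases of a direct sum M1 + M2: |B| = |B(M1)| * |B(M2)|.
|B(U(5,8))| = C(8,5) = 56.
|B(U(3,11))| = C(11,3) = 165.
Total bases = 56 * 165 = 9240.

9240


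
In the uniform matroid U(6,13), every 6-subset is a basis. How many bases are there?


Bases of U(6,13) are all 6-element subsets of the 13-element ground set.
Number of bases = C(13,6).
C(13,6) = 1716.

1716


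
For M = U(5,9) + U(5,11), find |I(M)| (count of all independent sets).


For a direct sum, |I(M1+M2)| = |I(M1)| * |I(M2)|.
|I(U(5,9))| = sum C(9,k) for k=0..5 = 382.
|I(U(5,11))| = sum C(11,k) for k=0..5 = 1024.
Total = 382 * 1024 = 391168.

391168


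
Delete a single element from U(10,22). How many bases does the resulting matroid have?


Deleting e from U(10,22) gives U(10,21) since n > r.
Bases of U(10,21) = C(21,10) = 21! / (10! * 11!) = 352716.

352716


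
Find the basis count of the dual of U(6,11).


The dual of U(r,n) is U(n-r, n) = U(5,11).
Bases of U(5,11) are all (5)-element subsets.
|B(M*)| = C(11,5) = 462.

462


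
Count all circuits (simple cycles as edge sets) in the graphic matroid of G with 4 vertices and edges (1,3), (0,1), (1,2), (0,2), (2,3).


A circuit in a graphic matroid = edge set of a simple cycle.
G has 4 vertices and 5 edges.
Enumerating all minimal edge subsets forming cycles...
Total circuits found: 3.

3


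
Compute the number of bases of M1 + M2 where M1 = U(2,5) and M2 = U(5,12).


Bases of a direct sum M1 + M2: |B| = |B(M1)| * |B(M2)|.
|B(U(2,5))| = C(5,2) = 10.
|B(U(5,12))| = C(12,5) = 792.
Total bases = 10 * 792 = 7920.

7920


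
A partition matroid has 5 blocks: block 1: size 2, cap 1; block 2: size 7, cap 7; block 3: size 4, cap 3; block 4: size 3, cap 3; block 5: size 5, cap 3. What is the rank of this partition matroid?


Rank of a partition matroid = sum of min(|Si|, ci) for each block.
= min(2,1) + min(7,7) + min(4,3) + min(3,3) + min(5,3)
= 1 + 7 + 3 + 3 + 3
= 17.

17


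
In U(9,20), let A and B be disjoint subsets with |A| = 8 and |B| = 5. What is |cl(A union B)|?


|A union B| = 8 + 5 = 13 (disjoint).
In U(9,20), cl(S) = S if |S| < 9, else cl(S) = E.
Since 13 >= 9, cl(A union B) = E.
|cl(A union B)| = 20.

20


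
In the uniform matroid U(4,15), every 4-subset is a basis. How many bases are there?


Bases of U(4,15) are all 4-element subsets of the 15-element ground set.
Number of bases = C(15,4).
(15 choose 4) = 1365.

1365


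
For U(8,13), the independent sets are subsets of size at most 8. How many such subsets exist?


Independent sets of U(8,13) are all subsets of size <= 8.
Count = C(13,0) + C(13,1) + C(13,2) + C(13,3) + C(13,4) + C(13,5) + C(13,6) + C(13,7) + C(13,8)
     = 1 + 13 + 78 + 286 + 715 + 1287 + 1716 + 1716 + 1287
     = 7099.

7099


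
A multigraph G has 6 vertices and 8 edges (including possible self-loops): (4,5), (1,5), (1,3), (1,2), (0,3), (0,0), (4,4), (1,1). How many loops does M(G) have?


In a graphic matroid, a loop is a self-loop edge (u,u) with rank 0.
Examining all 8 edges for self-loops...
Self-loops found: (0,0), (4,4), (1,1)
Number of loops = 3.

3


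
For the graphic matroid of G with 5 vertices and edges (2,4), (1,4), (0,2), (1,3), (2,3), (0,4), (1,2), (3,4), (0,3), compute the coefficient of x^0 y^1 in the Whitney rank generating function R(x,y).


R(x,y) = sum over A in 2^E of x^(r(E)-r(A)) * y^(|A|-r(A)).
G has 5 vertices, 9 edges. r(E) = 4.
Enumerate all 2^9 = 512 subsets.
Count subsets with r(E)-r(A)=0 and |A|-r(A)=1: 111.

111


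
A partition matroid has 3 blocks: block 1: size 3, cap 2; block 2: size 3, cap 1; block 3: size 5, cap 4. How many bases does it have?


A basis picks exactly ci elements from block i.
Number of bases = product of C(|Si|, ci).
= C(3,2) * C(3,1) * C(5,4)
= 3 * 3 * 5
= 45.

45


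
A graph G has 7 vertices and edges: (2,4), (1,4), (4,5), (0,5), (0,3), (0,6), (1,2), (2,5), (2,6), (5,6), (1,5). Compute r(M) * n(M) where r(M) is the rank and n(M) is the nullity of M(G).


r(M) = |V| - c = 7 - 1 = 6.
nullity = |E| - r(M) = 11 - 6 = 5.
Product = 6 * 5 = 30.

30


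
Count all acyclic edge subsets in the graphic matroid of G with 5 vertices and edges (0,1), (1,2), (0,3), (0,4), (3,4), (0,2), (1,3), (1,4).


An independent set in a graphic matroid is an acyclic edge subset.
G has 5 vertices and 8 edges.
Enumerate all 2^8 = 256 subsets, checking for acyclicity.
Total independent sets = 128.

128


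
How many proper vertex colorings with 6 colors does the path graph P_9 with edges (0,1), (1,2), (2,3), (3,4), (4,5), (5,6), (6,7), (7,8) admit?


P(P_9, k) = k * (k-1)^(8).
P(6) = 6 * 5^8 = 6 * 390625 = 2343750.

2343750


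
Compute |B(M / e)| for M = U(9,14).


Contracting e from U(9,14) gives U(8,13).
Bases of U(8,13) = (13 choose 8) = 1287.

1287


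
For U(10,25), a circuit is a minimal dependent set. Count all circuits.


In U(10,25), circuits are the (11)-element subsets.
Any set of 11 elements is dependent, and removing any one element gives
an independent set of size 10, so it is a minimal dependent set.
Number of circuits = (25 choose 11) = 4457400.

4457400


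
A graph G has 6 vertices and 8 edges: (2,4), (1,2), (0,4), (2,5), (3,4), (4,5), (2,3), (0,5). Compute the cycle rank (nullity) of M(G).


Cycle rank (nullity) = |E| - r(M) = |E| - (|V| - c).
|E| = 8, |V| = 6, c = 1.
Nullity = 8 - (6 - 1) = 8 - 5 = 3.

3


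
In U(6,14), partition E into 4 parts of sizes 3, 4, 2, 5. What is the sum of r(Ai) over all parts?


r(Ai) = min(|Ai|, 6) for each part.
Sum = min(3,6) + min(4,6) + min(2,6) + min(5,6)
    = 3 + 4 + 2 + 5
    = 14.

14


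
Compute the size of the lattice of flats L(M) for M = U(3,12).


Flats of U(3,12): every subset of size < 3 is a flat, plus E itself.
Count = (12 choose 0) + (12 choose 1) + (12 choose 2) + 1
     = 1 + 12 + 66 + 1
     = 80.

80


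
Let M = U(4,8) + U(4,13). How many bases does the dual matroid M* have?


(M1+M2)* = M1* + M2*.
M1* = U(4,8), bases: C(8,4) = 70.
M2* = U(9,13), bases: C(13,9) = 715.
|B(M*)| = 70 * 715 = 50050.

50050


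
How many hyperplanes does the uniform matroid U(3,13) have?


Hyperplanes of U(3,13) are flats of rank 2.
In a uniform matroid, these are exactly the (2)-element subsets.
Count = C(13,2) = 13! / (2! * 11!) = 78.

78


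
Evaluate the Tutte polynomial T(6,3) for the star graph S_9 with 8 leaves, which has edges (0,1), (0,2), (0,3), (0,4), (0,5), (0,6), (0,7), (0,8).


A star on 9 vertices is a tree with 8 edges.
T(x,y) = x^(8) for any tree.
T(6,3) = 6^8 = 1679616.

1679616


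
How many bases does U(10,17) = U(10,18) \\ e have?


Deleting e from U(10,18) gives U(10,17) since n > r.
Bases of U(10,17) = (17 choose 10) = 19448.

19448


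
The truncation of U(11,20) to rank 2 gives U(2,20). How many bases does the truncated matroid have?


Truncating U(11,20) to rank 2 gives U(2,20).
Bases of U(2,20) are all 2-element subsets of 20 elements.
Number of bases = C(20,2) = (20 * 19) / (1 * 2) = 190.

190


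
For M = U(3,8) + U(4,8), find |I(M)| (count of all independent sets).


For a direct sum, |I(M1+M2)| = |I(M1)| * |I(M2)|.
|I(U(3,8))| = sum C(8,k) for k=0..3 = 93.
|I(U(4,8))| = sum C(8,k) for k=0..4 = 163.
Total = 93 * 163 = 15159.

15159


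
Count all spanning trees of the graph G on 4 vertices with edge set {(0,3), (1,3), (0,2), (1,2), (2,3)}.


By Kirchhoff's matrix tree theorem, the number of spanning trees equals
the determinant of any cofactor of the Laplacian matrix L.
G has 4 vertices and 5 edges.
Computing the (3 x 3) cofactor determinant gives 8.

8


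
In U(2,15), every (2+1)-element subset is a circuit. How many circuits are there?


In U(2,15), circuits are the (3)-element subsets.
Any set of 3 elements is dependent, and removing any one element gives
an independent set of size 2, so it is a minimal dependent set.
Number of circuits = (15 choose 3) = 455.

455


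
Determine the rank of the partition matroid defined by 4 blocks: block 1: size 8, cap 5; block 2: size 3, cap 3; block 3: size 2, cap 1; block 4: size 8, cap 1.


Rank of a partition matroid = sum of min(|Si|, ci) for each block.
= min(8,5) + min(3,3) + min(2,1) + min(8,1)
= 5 + 3 + 1 + 1
= 10.

10


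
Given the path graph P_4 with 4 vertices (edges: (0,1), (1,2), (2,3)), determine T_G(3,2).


A path on 4 vertices is a tree with 3 edges.
T(x,y) = x^(3) for any tree.
T(3,2) = 3^3 = 27.

27


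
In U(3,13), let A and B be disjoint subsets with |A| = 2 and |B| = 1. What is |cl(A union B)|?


|A union B| = 2 + 1 = 3 (disjoint).
In U(3,13), cl(S) = S if |S| < 3, else cl(S) = E.
Since 3 >= 3, cl(A union B) = E.
|cl(A union B)| = 13.

13


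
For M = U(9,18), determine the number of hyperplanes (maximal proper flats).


Hyperplanes of U(9,18) are flats of rank 8.
In a uniform matroid, these are exactly the (8)-element subsets.
Count = C(18,8) = 18! / (8! * 10!) = 43758.

43758


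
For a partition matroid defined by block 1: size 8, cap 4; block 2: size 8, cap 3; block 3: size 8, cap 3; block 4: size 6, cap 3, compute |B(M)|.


A basis picks exactly ci elements from block i.
Number of bases = product of C(|Si|, ci).
= C(8,4) * C(8,3) * C(8,3) * C(6,3)
= 70 * 56 * 56 * 20
= 4390400.

4390400


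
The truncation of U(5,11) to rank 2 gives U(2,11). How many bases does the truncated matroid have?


Truncating U(5,11) to rank 2 gives U(2,11).
Bases of U(2,11) are all 2-element subsets of 11 elements.
Number of bases = C(11,2) = 11! / (2! * 9!) = 55.

55


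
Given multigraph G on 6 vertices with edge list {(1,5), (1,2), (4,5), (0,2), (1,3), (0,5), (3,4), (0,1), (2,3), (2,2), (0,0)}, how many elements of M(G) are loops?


In a graphic matroid, a loop is a self-loop edge (u,u) with rank 0.
Examining all 11 edges for self-loops...
Self-loops found: (2,2), (0,0)
Number of loops = 2.

2


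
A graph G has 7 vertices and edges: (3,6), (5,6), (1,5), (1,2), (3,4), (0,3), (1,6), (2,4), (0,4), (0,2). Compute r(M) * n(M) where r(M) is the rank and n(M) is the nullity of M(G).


r(M) = |V| - c = 7 - 1 = 6.
nullity = |E| - r(M) = 10 - 6 = 4.
Product = 6 * 4 = 24.

24


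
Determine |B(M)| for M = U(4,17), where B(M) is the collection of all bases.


Bases of U(4,17) are all 4-element subsets of the 17-element ground set.
Number of bases = C(17,4).
(17 choose 4) = 2380.

2380


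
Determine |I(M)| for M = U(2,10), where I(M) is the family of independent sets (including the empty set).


Independent sets of U(2,10) are all subsets of size <= 2.
Count = (10 choose 0) + (10 choose 1) + (10 choose 2)
     = 1 + 10 + 45
     = 56.

56


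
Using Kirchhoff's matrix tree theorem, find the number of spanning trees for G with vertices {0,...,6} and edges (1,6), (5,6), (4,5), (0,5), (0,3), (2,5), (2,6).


By Kirchhoff's matrix tree theorem, the number of spanning trees equals
the determinant of any cofactor of the Laplacian matrix L.
G has 7 vertices and 7 edges.
Computing the (6 x 6) cofactor determinant gives 3.

3


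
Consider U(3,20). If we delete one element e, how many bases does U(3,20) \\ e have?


Deleting e from U(3,20) gives U(3,19) since n > r.
Bases of U(3,19) = C(19,3) = (19 * 18 * 17) / (1 * 2 * 3) = 969.

969


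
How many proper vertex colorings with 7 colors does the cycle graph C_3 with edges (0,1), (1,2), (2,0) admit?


P(C_3, k) = (k-1)^3 + (-1)^3*(k-1).
P(7) = (6)^3 - 6
= 216 - 6 = 210.

210


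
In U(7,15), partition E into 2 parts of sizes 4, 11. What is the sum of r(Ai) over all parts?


r(Ai) = min(|Ai|, 7) for each part.
Sum = min(4,7) + min(11,7)
    = 4 + 7
    = 11.

11


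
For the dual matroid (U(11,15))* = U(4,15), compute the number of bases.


The dual of U(r,n) is U(n-r, n) = U(4,15).
Bases of U(4,15) are all (4)-element subsets.
|B(M*)| = C(15,4) = 15! / (4! * 11!) = 1365.

1365


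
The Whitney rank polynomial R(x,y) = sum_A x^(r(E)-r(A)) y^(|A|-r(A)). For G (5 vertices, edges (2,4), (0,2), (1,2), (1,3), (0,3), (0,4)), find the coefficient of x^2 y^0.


R(x,y) = sum over A in 2^E of x^(r(E)-r(A)) * y^(|A|-r(A)).
G has 5 vertices, 6 edges. r(E) = 4.
Enumerate all 2^6 = 64 subsets.
Count subsets with r(E)-r(A)=2 and |A|-r(A)=0: 15.

15


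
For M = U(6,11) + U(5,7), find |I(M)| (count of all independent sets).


For a direct sum, |I(M1+M2)| = |I(M1)| * |I(M2)|.
|I(U(6,11))| = sum C(11,k) for k=0..6 = 1486.
|I(U(5,7))| = sum C(7,k) for k=0..5 = 120.
Total = 1486 * 120 = 178320.

178320


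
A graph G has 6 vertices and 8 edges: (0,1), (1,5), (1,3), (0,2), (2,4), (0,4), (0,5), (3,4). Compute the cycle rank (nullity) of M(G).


Cycle rank (nullity) = |E| - r(M) = |E| - (|V| - c).
|E| = 8, |V| = 6, c = 1.
Nullity = 8 - (6 - 1) = 8 - 5 = 3.

3


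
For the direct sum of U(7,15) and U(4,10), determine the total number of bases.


Bases of a direct sum M1 + M2: |B| = |B(M1)| * |B(M2)|.
|B(U(7,15))| = C(15,7) = 6435.
|B(U(4,10))| = C(10,4) = 210.
Total bases = 6435 * 210 = 1351350.

1351350


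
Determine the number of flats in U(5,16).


Flats of U(5,16): every subset of size < 5 is a flat, plus E itself.
Count = C(16,0) + C(16,1) + C(16,2) + C(16,3) + C(16,4) + 1
     = 1 + 16 + 120 + 560 + 1820 + 1
     = 2518.

2518


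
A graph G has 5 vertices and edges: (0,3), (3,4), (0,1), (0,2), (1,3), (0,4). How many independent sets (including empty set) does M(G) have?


An independent set in a graphic matroid is an acyclic edge subset.
G has 5 vertices and 6 edges.
Enumerate all 2^6 = 64 subsets, checking for acyclicity.
Total independent sets = 48.

48


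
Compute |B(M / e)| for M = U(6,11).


Contracting e from U(6,11) gives U(5,10).
Bases of U(5,10) = C(10,5) = 10! / (5! * 5!) = 252.

252


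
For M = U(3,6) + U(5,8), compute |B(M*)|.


(M1+M2)* = M1* + M2*.
M1* = U(3,6), bases: C(6,3) = 20.
M2* = U(3,8), bases: C(8,3) = 56.
|B(M*)| = 20 * 56 = 1120.

1120


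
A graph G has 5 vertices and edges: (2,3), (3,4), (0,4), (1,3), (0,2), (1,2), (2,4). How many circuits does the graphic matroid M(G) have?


A circuit in a graphic matroid = edge set of a simple cycle.
G has 5 vertices and 7 edges.
Enumerating all minimal edge subsets forming cycles...
Total circuits found: 6.

6


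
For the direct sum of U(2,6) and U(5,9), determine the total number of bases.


Bases of a direct sum M1 + M2: |B| = |B(M1)| * |B(M2)|.
|B(U(2,6))| = C(6,2) = 15.
|B(U(5,9))| = C(9,5) = 126.
Total bases = 15 * 126 = 1890.

1890


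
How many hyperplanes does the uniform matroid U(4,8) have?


Hyperplanes of U(4,8) are flats of rank 3.
In a uniform matroid, these are exactly the (3)-element subsets.
Count = C(8,3) = 8! / (3! * 5!) = 56.

56


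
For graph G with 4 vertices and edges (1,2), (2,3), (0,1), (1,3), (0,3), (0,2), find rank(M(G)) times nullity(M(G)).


r(M) = |V| - c = 4 - 1 = 3.
nullity = |E| - r(M) = 6 - 3 = 3.
Product = 3 * 3 = 9.

9


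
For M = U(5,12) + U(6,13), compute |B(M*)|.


(M1+M2)* = M1* + M2*.
M1* = U(7,12), bases: C(12,7) = 792.
M2* = U(7,13), bases: C(13,7) = 1716.
|B(M*)| = 792 * 1716 = 1359072.

1359072


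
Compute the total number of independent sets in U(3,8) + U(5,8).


For a direct sum, |I(M1+M2)| = |I(M1)| * |I(M2)|.
|I(U(3,8))| = sum C(8,k) for k=0..3 = 93.
|I(U(5,8))| = sum C(8,k) for k=0..5 = 219.
Total = 93 * 219 = 20367.

20367


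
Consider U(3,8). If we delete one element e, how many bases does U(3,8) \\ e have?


Deleting e from U(3,8) gives U(3,7) since n > r.
Bases of U(3,7) = C(7,3) = (7 * 6 * 5) / (1 * 2 * 3) = 35.

35


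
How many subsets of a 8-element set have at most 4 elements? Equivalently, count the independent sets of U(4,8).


Independent sets of U(4,8) are all subsets of size <= 4.
Count = (8 choose 0) + (8 choose 1) + (8 choose 2) + (8 choose 3) + (8 choose 4)
     = 1 + 8 + 28 + 56 + 70
     = 163.

163


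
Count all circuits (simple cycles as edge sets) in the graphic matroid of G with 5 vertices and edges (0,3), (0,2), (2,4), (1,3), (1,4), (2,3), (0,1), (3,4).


A circuit in a graphic matroid = edge set of a simple cycle.
G has 5 vertices and 8 edges.
Enumerating all minimal edge subsets forming cycles...
Total circuits found: 13.

13


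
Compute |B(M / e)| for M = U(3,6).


Contracting e from U(3,6) gives U(2,5).
Bases of U(2,5) = (5 choose 2) = 10.

10


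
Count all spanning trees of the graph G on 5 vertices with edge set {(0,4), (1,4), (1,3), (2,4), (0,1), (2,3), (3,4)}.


By Kirchhoff's matrix tree theorem, the number of spanning trees equals
the determinant of any cofactor of the Laplacian matrix L.
G has 5 vertices and 7 edges.
Computing the (4 x 4) cofactor determinant gives 21.

21


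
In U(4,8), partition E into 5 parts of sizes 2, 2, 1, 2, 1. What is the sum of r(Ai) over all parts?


r(Ai) = min(|Ai|, 4) for each part.
Sum = min(2,4) + min(2,4) + min(1,4) + min(2,4) + min(1,4)
    = 2 + 2 + 1 + 2 + 1
    = 8.

8


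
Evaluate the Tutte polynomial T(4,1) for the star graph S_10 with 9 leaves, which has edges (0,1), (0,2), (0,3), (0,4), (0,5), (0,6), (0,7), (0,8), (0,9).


A star on 10 vertices is a tree with 9 edges.
T(x,y) = x^(9) for any tree.
T(4,1) = 4^9 = 262144.

262144


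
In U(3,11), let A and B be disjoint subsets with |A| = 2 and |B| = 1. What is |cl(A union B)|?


|A union B| = 2 + 1 = 3 (disjoint).
In U(3,11), cl(S) = S if |S| < 3, else cl(S) = E.
Since 3 >= 3, cl(A union B) = E.
|cl(A union B)| = 11.

11


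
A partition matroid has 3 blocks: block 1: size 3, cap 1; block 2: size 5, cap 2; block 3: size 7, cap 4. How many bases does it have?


A basis picks exactly ci elements from block i.
Number of bases = product of C(|Si|, ci).
= C(3,1) * C(5,2) * C(7,4)
= 3 * 10 * 35
= 1050.

1050


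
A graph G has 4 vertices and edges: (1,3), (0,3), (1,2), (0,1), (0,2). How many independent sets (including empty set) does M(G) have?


An independent set in a graphic matroid is an acyclic edge subset.
G has 4 vertices and 5 edges.
Enumerate all 2^5 = 32 subsets, checking for acyclicity.
Total independent sets = 24.

24


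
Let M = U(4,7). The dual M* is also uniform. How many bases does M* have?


The dual of U(r,n) is U(n-r, n) = U(3,7).
Bases of U(3,7) are all (3)-element subsets.
|B(M*)| = (7 choose 3) = 35.

35


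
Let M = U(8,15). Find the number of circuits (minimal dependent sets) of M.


In U(8,15), circuits are the (9)-element subsets.
Any set of 9 elements is dependent, and removing any one element gives
an independent set of size 8, so it is a minimal dependent set.
Number of circuits = C(15,9) = 15! / (9! * 6!) = 5005.

5005


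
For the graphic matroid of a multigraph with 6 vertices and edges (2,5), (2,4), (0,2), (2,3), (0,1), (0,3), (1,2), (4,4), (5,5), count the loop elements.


In a graphic matroid, a loop is a self-loop edge (u,u) with rank 0.
Examining all 9 edges for self-loops...
Self-loops found: (4,4), (5,5)
Number of loops = 2.

2


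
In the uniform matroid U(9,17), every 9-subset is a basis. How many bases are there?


Bases of U(9,17) are all 9-element subsets of the 17-element ground set.
Number of bases = C(17,9).
(17 choose 9) = 24310.

24310


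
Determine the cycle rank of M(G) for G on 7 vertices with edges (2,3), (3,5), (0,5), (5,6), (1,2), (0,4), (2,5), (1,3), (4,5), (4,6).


Cycle rank (nullity) = |E| - r(M) = |E| - (|V| - c).
|E| = 10, |V| = 7, c = 1.
Nullity = 10 - (7 - 1) = 10 - 6 = 4.

4


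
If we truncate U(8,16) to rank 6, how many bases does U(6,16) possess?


Truncating U(8,16) to rank 6 gives U(6,16).
Bases of U(6,16) are all 6-element subsets of 16 elements.
Number of bases = C(16,6) = 8008.

8008


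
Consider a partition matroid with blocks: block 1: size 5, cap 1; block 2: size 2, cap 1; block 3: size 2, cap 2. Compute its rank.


Rank of a partition matroid = sum of min(|Si|, ci) for each block.
= min(5,1) + min(2,1) + min(2,2)
= 1 + 1 + 2
= 4.

4


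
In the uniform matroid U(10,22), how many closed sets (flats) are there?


Flats of U(10,22): every subset of size < 10 is a flat, plus E itself.
Count = C(22,0) + C(22,1) + C(22,2) + C(22,3) + C(22,4) + C(22,5) + C(22,6) + C(22,7) + C(22,8) + C(22,9) + 1
     = 1 + 22 + 231 + 1540 + 7315 + 26334 + 74613 + 170544 + 319770 + 497420 + 1
     = 1097791.

1097791


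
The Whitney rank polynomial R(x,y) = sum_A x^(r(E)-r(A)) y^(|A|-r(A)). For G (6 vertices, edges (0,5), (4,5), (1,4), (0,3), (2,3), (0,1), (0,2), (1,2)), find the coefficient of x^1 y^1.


R(x,y) = sum over A in 2^E of x^(r(E)-r(A)) * y^(|A|-r(A)).
G has 6 vertices, 8 edges. r(E) = 5.
Enumerate all 2^8 = 256 subsets.
Count subsets with r(E)-r(A)=1 and |A|-r(A)=1: 26.

26


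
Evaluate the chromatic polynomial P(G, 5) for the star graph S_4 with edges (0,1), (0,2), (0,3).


P(tree, k) = k * (k-1)^(3) for any tree on 4 vertices.
P(5) = 5 * 4^3 = 5 * 64 = 320.

320


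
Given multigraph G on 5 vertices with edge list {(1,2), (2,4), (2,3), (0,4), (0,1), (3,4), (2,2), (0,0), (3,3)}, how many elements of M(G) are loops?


In a graphic matroid, a loop is a self-loop edge (u,u) with rank 0.
Examining all 9 edges for self-loops...
Self-loops found: (2,2), (0,0), (3,3)
Number of loops = 3.

3


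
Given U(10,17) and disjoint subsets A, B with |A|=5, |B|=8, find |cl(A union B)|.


|A union B| = 5 + 8 = 13 (disjoint).
In U(10,17), cl(S) = S if |S| < 10, else cl(S) = E.
Since 13 >= 10, cl(A union B) = E.
|cl(A union B)| = 17.

17


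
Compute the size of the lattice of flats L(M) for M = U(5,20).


Flats of U(5,20): every subset of size < 5 is a flat, plus E itself.
Count = (20 choose 0) + (20 choose 1) + (20 choose 2) + (20 choose 3) + (20 choose 4) + 1
     = 1 + 20 + 190 + 1140 + 4845 + 1
     = 6197.

6197


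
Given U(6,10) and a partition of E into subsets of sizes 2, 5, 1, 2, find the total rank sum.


r(Ai) = min(|Ai|, 6) for each part.
Sum = min(2,6) + min(5,6) + min(1,6) + min(2,6)
    = 2 + 5 + 1 + 2
    = 10.

10


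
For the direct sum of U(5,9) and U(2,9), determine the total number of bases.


Bases of a direct sum M1 + M2: |B| = |B(M1)| * |B(M2)|.
|B(U(5,9))| = C(9,5) = 126.
|B(U(2,9))| = C(9,2) = 36.
Total bases = 126 * 36 = 4536.

4536


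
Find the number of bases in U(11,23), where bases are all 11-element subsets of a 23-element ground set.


Bases of U(11,23) are all 11-element subsets of the 23-element ground set.
Number of bases = C(23,11).
(23 choose 11) = 1352078.

1352078


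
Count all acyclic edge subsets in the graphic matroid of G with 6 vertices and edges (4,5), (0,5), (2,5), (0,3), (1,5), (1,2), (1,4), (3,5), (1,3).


An independent set in a graphic matroid is an acyclic edge subset.
G has 6 vertices and 9 edges.
Enumerate all 2^9 = 512 subsets, checking for acyclicity.
Total independent sets = 276.

276


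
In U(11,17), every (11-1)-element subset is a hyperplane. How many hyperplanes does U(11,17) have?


Hyperplanes of U(11,17) are flats of rank 10.
In a uniform matroid, these are exactly the (10)-element subsets.
Count = C(17,10) = 17! / (10! * 7!) = 19448.

19448


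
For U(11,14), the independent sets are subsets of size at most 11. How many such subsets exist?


Independent sets of U(11,14) are all subsets of size <= 11.
Count = C(14,0) + C(14,1) + C(14,2) + C(14,3) + C(14,4) + C(14,5) + C(14,6) + C(14,7) + C(14,8) + C(14,9) + C(14,10) + C(14,11)
     = 1 + 14 + 91 + 364 + 1001 + 2002 + 3003 + 3432 + 3003 + 2002 + 1001 + 364
     = 16278.

16278


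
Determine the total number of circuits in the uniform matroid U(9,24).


In U(9,24), circuits are the (10)-element subsets.
Any set of 10 elements is dependent, and removing any one element gives
an independent set of size 9, so it is a minimal dependent set.
Number of circuits = C(24,10) = 24! / (10! * 14!) = 1961256.

1961256


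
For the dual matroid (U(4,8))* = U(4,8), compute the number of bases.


The dual of U(r,n) is U(n-r, n) = U(4,8).
Bases of U(4,8) are all (4)-element subsets.
|B(M*)| = C(8,4) = 8! / (4! * 4!) = 70.

70


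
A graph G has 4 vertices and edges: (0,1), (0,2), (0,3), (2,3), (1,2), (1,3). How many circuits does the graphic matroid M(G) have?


A circuit in a graphic matroid = edge set of a simple cycle.
G has 4 vertices and 6 edges.
Enumerating all minimal edge subsets forming cycles...
Total circuits found: 7.

7


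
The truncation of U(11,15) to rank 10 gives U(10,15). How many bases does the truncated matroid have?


Truncating U(11,15) to rank 10 gives U(10,15).
Bases of U(10,15) are all 10-element subsets of 15 elements.
Number of bases = (15 choose 10) = 3003.

3003


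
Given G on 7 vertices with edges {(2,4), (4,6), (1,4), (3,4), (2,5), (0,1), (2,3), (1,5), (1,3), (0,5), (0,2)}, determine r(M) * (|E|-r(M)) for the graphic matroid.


r(M) = |V| - c = 7 - 1 = 6.
nullity = |E| - r(M) = 11 - 6 = 5.
Product = 6 * 5 = 30.

30


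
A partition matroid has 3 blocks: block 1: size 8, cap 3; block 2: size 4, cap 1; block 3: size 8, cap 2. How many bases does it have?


A basis picks exactly ci elements from block i.
Number of bases = product of C(|Si|, ci).
= C(8,3) * C(4,1) * C(8,2)
= 56 * 4 * 28
= 6272.

6272


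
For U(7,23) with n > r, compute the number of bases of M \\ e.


Deleting e from U(7,23) gives U(7,22) since n > r.
Bases of U(7,22) = C(22,7) = 22! / (7! * 15!) = 170544.

170544


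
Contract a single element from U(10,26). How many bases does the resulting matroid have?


Contracting e from U(10,26) gives U(9,25).
Bases of U(9,25) = C(25,9) = 25! / (9! * 16!) = 2042975.

2042975


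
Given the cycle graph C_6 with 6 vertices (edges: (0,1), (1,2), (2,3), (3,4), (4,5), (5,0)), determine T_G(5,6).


T(C_6; x,y) = x + x^2 + ... + x^(5) + y.
T(5,6) = 5^1 + 5^2 + 5^3 + 5^4 + 5^5 + 6
= 5 + 25 + 125 + 625 + 3125 + 6
= 3911.

3911


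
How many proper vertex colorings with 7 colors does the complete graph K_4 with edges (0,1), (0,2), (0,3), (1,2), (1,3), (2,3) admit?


P(K_4, k) = k(k-1)(k-2)...(k-3).
P(7) = (7) * (6) * (5) * (4) = 840.

840


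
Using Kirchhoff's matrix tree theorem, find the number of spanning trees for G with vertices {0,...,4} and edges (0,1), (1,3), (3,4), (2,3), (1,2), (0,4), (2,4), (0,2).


By Kirchhoff's matrix tree theorem, the number of spanning trees equals
the determinant of any cofactor of the Laplacian matrix L.
G has 5 vertices and 8 edges.
Computing the (4 x 4) cofactor determinant gives 45.

45


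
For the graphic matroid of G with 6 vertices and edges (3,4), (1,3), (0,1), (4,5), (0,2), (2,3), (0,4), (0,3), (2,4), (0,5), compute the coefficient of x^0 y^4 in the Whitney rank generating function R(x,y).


R(x,y) = sum over A in 2^E of x^(r(E)-r(A)) * y^(|A|-r(A)).
G has 6 vertices, 10 edges. r(E) = 5.
Enumerate all 2^10 = 1024 subsets.
Count subsets with r(E)-r(A)=0 and |A|-r(A)=4: 10.

10


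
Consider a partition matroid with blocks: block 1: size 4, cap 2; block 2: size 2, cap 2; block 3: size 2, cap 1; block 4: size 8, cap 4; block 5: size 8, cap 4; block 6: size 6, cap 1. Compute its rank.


Rank of a partition matroid = sum of min(|Si|, ci) for each block.
= min(4,2) + min(2,2) + min(2,1) + min(8,4) + min(8,4) + min(6,1)
= 2 + 2 + 1 + 4 + 4 + 1
= 14.

14
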